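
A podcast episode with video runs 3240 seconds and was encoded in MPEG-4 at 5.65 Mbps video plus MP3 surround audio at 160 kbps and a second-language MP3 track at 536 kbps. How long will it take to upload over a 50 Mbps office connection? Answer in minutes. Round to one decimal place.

6.9 minutes

Audio total: 160 + 536 = 696 kbps = 0.696 Mbps.
Total bitrate: 6.346 Mbps.
File: 6.346 Mbps × 3240 s = 20561.0 Mb.
At 50 Mbps: 20561.0 / 50 = 411.2 s ≈ 6.85 minutes.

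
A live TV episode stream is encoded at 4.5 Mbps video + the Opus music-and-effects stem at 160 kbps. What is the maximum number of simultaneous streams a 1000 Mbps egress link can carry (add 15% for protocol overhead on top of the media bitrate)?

186

Audio: 160 kbps = 0.160 Mbps.
Per-viewer media rate: 4.660 Mbps.
On the wire with 15% overhead: 5.359 Mbps.
1000 Mbps = 1,000 Mbps; 1,000 / 5.359 = 186.60 → 186 viewers.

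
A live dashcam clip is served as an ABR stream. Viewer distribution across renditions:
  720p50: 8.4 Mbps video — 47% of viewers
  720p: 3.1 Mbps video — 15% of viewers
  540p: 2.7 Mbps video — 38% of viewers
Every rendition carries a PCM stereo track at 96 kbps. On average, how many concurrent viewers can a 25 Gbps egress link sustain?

Audio: 96 kbps = 0.096 Mbps.
Average per-viewer bitrate: 0.47×8.496 + 0.15×3.196 + 0.38×2.796 = 5.535 Mbps.
25 Gbps = 25,000 Mbps; 25,000 / 5.535 = 4516.71 → 4516.

4516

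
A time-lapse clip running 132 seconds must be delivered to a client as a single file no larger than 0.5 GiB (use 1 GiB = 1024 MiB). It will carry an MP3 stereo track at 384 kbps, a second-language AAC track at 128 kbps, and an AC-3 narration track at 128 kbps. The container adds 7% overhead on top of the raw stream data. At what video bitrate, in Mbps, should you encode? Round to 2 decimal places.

Budget: 0.5 GiB = 4295.0 Mb.
Stream payload after overhead: 4295.0 / 1.07 = 4014.0 Mb.
Total bitrate budget: 4014.0 Mb / 132 s = 30.409 Mbps.
Audio total: 384 + 128 + 128 = 640 kbps = 0.640 Mbps.
Video: 30.409 − 0.640 = 29.769 Mbps.

29.77 Mbps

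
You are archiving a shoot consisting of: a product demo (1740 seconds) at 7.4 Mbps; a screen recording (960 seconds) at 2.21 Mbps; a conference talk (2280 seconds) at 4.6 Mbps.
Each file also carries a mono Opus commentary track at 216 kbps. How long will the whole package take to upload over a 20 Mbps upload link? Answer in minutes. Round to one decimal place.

Audio: 216 kbps = 0.216 Mbps.
product demo: 7.616 Mbps × 1740 s = 13251.8 Mb
screen recording: 2.426 Mbps × 960 s = 2329.0 Mb
conference talk: 4.816 Mbps × 2280 s = 10980.5 Mb
Total: 26561.3 Mb = 3320.2 MB.
At 20 Mbps: 26561.3 / 20 = 1328 s ≈ 22.1 minutes.

22.1 minutes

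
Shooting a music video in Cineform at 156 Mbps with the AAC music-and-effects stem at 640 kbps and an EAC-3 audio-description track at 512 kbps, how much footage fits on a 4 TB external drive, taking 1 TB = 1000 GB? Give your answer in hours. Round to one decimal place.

56.6 hours

Audio total: 640 + 512 = 1152 kbps = 1.152 Mbps.
Total bitrate: 156 + 1.152 = 157.152 Mbps.
Capacity: 4 TB = 32,000,000 Mb.
Recording time: 32,000,000 / 157.152 = 203,625 s ≈ 56.6 hours.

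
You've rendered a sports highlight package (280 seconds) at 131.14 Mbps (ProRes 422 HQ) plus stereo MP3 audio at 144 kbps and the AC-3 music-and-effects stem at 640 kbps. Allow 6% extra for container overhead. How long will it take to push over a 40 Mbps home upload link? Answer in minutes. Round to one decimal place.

16.3 minutes

Audio total: 144 + 640 = 784 kbps = 0.784 Mbps.
Total bitrate: 131.924 Mbps.
File: 131.924 Mbps × 280 s = 36938.7 Mb.
With 6% container overhead: ×1.06. → 39155.0 Mb.
At 40 Mbps: 39155.0 / 40 = 978.9 s ≈ 16.3 minutes.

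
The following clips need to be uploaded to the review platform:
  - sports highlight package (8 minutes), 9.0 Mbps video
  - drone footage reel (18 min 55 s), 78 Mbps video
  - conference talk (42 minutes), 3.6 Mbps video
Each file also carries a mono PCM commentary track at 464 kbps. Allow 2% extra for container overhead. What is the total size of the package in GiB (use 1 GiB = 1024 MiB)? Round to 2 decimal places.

12.33 GiB

Audio: 464 kbps = 0.464 Mbps.
sports highlight package: 9.464 Mbps × 480 s × 1.02 = 4633.6 Mb
drone footage reel: 78.464 Mbps × 1135 s × 1.02 = 90837.8 Mb
conference talk: 4.064 Mbps × 2520 s × 1.02 = 10446.1 Mb
Total: 105917.5 Mb = 13239.7 MB.
= 12.33 GiB.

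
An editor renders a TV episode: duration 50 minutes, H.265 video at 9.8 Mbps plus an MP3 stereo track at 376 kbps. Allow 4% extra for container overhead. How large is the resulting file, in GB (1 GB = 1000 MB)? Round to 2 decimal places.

50 min = 3000 s
Audio: 376 kbps = 0.376 Mbps.
Total bitrate: 9.8 + 0.376 = 10.176 Mbps.
Stream data: 10.176 Mbps × 3000 s = 30528.0 Mb.
With 4% container overhead: ×1.04.
31,749 Mb ÷ 8 = 3,969 MB → 3.969 GB.

3.97 GB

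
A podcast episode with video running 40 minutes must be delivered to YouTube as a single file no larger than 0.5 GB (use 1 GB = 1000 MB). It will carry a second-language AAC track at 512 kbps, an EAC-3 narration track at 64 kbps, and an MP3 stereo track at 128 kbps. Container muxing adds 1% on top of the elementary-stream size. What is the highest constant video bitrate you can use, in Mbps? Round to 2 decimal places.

Budget: 0.5 GB = 4000.0 Mb.
Stream payload after overhead: 4000.0 / 1.01 = 3960.4 Mb.
40 min = 2400 s
Total bitrate budget: 3960.4 Mb / 2400 s = 1.650 Mbps.
Audio total: 512 + 64 + 128 = 704 kbps = 0.704 Mbps.
Video: 1.650 − 0.704 = 0.946 Mbps.

0.95 Mbps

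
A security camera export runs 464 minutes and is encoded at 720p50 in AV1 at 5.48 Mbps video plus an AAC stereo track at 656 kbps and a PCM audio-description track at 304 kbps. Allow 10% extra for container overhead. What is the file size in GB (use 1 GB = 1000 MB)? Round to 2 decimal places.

464 min = 27840 s
Audio total: 656 + 304 = 960 kbps = 0.960 Mbps.
Total bitrate: 5.48 + 0.960 = 6.440 Mbps.
Stream data: 6.440 Mbps × 27840 s = 179289.6 Mb.
With 10% container overhead: ×1.10.
197,219 Mb ÷ 8 = 24,652 MB → 24.65 GB.

24.65 GB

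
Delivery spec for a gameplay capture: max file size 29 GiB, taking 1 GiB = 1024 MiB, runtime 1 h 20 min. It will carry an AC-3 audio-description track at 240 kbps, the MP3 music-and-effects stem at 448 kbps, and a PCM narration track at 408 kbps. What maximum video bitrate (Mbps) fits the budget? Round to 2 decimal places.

Budget: 29 GiB = 249108.1 Mb.
1 h 20 min = 80 min = 4800 s
Total bitrate budget: 249108.1 Mb / 4800 s = 51.898 Mbps.
Audio total: 240 + 448 + 408 = 1096 kbps = 1.096 Mbps.
Video: 51.898 − 1.096 = 50.802 Mbps.

50.80 Mbps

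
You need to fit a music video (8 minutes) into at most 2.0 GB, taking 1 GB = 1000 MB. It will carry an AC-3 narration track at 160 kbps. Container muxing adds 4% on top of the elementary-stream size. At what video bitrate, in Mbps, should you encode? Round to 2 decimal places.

31.89 Mbps

Budget: 2.0 GB = 16000.0 Mb.
Stream payload after overhead: 16000.0 / 1.04 = 15384.6 Mb.
8 min = 480 s
Total bitrate budget: 15384.6 Mb / 480 s = 32.051 Mbps.
Audio: 160 kbps = 0.160 Mbps.
Video: 32.051 − 0.160 = 31.891 Mbps.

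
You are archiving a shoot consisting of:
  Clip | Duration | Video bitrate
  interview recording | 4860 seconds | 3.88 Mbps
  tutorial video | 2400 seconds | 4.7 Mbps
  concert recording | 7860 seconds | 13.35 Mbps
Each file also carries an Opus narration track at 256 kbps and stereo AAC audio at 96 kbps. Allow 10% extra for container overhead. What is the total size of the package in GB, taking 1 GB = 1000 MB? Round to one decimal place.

Audio total: 256 + 96 = 352 kbps = 0.352 Mbps.
interview recording: 4.232 Mbps × 4860 s × 1.10 = 22624.3 Mb
tutorial video: 5.052 Mbps × 2400 s × 1.10 = 13337.3 Mb
concert recording: 13.702 Mbps × 7860 s × 1.10 = 118467.5 Mb
Total: 154429.0 Mb = 19303.6 MB.
= 19.30 GB.

19.3 GB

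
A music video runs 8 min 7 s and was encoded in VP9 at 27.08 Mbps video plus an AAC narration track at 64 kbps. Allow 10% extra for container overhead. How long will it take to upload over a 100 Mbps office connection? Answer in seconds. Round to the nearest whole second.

8 min 7 s = 487 s
Audio: 64 kbps = 0.064 Mbps.
Total bitrate: 27.144 Mbps.
File: 27.144 Mbps × 487 s = 13219.1 Mb.
With 10% container overhead: ×1.10. → 14541.0 Mb.
At 100 Mbps: 14541.0 / 100 = 145.4 s ≈ 145 seconds.

145 seconds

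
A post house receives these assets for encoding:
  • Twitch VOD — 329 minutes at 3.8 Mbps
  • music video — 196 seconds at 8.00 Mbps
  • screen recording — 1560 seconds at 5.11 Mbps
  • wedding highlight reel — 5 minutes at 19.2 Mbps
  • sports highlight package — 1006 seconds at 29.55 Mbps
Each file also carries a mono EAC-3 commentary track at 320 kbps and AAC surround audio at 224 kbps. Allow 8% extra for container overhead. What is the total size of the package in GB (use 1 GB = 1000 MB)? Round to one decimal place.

17.9 GB

Audio total: 320 + 224 = 544 kbps = 0.544 Mbps.
Twitch VOD: 4.344 Mbps × 19740 s × 1.08 = 92610.6 Mb
music video: 8.544 Mbps × 196 s × 1.08 = 1808.6 Mb
screen recording: 5.654 Mbps × 1560 s × 1.08 = 9525.9 Mb
wedding highlight reel: 19.744 Mbps × 300 s × 1.08 = 6397.1 Mb
sports highlight package: 30.094 Mbps × 1006 s × 1.08 = 32696.5 Mb
Total: 143038.6 Mb = 17879.8 MB.
= 17.88 GB.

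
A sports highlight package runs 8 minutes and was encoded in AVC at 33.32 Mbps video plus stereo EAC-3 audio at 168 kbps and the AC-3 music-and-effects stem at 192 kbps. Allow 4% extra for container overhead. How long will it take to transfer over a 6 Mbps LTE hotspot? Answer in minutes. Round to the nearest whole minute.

47 minutes

8 min = 480 s
Audio total: 168 + 192 = 360 kbps = 0.360 Mbps.
Total bitrate: 33.680 Mbps.
File: 33.680 Mbps × 480 s = 16166.4 Mb.
With 4% container overhead: ×1.04. → 16813.1 Mb.
At 6 Mbps: 16813.1 / 6 = 2802.2 s ≈ 46.7 minutes.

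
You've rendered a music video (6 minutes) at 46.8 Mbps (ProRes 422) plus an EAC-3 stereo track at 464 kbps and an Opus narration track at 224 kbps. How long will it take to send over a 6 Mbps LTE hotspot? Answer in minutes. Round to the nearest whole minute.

6 min = 360 s
Audio total: 464 + 224 = 688 kbps = 0.688 Mbps.
Total bitrate: 47.488 Mbps.
File: 47.488 Mbps × 360 s = 17095.7 Mb.
At 6 Mbps: 17095.7 / 6 = 2849.3 s ≈ 47.5 minutes.

47 minutes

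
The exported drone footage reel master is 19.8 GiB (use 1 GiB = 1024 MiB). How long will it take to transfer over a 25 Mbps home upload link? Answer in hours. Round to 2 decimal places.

1.89 hours

File: 19.8 GiB = 170080.7 Mb.
At 25 Mbps: 170080.7 / 25 = 6803.2 s ≈ 1.89 hours.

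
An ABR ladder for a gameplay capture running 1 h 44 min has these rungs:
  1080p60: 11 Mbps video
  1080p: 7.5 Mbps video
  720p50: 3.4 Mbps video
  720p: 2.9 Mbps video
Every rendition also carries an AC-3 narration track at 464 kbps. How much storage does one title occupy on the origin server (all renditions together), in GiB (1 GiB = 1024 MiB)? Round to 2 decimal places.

19.36 GiB

1 h 44 min = 104 min = 6240 s
Audio: 464 kbps = 0.464 Mbps.
Sum of rendition bitrates: (11+0.464) + (7.5+0.464) + (3.4+0.464) + (2.9+0.464) = 26.656 Mbps.
× 6240 s = 166,333 Mb = 20,792 MB = 19.36 GiB.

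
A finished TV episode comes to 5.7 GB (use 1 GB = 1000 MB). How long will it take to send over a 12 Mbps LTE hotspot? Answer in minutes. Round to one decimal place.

63.3 minutes

File: 5.7 GB = 45600.0 Mb.
At 12 Mbps: 45600.0 / 12 = 3800.0 s ≈ 63.3 minutes.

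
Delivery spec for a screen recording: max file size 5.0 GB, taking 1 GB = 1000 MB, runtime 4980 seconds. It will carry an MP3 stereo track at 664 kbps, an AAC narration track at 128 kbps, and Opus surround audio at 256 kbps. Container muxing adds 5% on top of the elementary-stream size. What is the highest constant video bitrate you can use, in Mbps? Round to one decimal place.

6.6 Mbps

Budget: 5.0 GB = 40000.0 Mb.
Stream payload after overhead: 40000.0 / 1.05 = 38095.2 Mb.
Total bitrate budget: 38095.2 Mb / 4980 s = 7.650 Mbps.
Audio total: 664 + 128 + 256 = 1048 kbps = 1.048 Mbps.
Video: 7.650 − 1.048 = 6.602 Mbps.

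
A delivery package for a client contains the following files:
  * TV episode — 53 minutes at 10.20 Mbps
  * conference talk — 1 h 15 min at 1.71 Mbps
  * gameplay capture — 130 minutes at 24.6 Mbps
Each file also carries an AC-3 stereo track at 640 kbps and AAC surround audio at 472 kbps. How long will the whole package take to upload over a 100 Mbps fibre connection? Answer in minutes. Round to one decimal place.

Audio total: 640 + 472 = 1112 kbps = 1.112 Mbps.
TV episode: 11.312 Mbps × 3180 s = 35972.2 Mb
conference talk: 2.822 Mbps × 4500 s = 12699.0 Mb
gameplay capture: 25.712 Mbps × 7800 s = 200553.6 Mb
Total: 249224.8 Mb = 31153.1 MB.
At 100 Mbps: 249224.8 / 100 = 2492 s ≈ 41.5 minutes.

41.5 minutes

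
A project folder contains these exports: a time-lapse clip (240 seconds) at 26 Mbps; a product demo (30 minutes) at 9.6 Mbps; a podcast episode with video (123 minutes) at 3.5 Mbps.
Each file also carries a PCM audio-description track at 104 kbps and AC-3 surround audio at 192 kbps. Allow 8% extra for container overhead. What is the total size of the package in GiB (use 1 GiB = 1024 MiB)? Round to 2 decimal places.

Audio total: 104 + 192 = 296 kbps = 0.296 Mbps.
time-lapse clip: 26.296 Mbps × 240 s × 1.08 = 6815.9 Mb
product demo: 9.896 Mbps × 1800 s × 1.08 = 19237.8 Mb
podcast episode with video: 3.796 Mbps × 7380 s × 1.08 = 30255.6 Mb
Total: 56309.4 Mb = 7038.7 MB.
= 6.555 GiB.

6.56 GiB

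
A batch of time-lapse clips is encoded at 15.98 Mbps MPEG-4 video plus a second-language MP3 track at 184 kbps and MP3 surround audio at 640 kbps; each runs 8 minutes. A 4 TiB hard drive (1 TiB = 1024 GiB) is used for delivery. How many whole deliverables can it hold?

8 min = 480 s
Audio total: 184 + 640 = 824 kbps = 0.824 Mbps.
Total bitrate: 16.804 Mbps.
Per item: 16.804 Mbps × 480 s = 8,066 Mb = 1,008 MB.
Capacity: 4 TiB = 35,184,372 Mb; 4362.10 items → 4362 complete.

4362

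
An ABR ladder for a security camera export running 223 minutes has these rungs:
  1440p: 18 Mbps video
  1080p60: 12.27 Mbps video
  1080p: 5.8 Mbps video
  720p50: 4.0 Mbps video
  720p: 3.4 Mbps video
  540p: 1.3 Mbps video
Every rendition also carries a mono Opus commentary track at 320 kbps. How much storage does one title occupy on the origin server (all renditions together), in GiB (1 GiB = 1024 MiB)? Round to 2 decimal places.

223 min = 13380 s
Audio: 320 kbps = 0.320 Mbps.
Sum of rendition bitrates: (18+0.320) + (12.27+0.320) + (5.8+0.320) + (4.0+0.320) + (3.4+0.320) + (1.3+0.320) = 46.690 Mbps.
× 13380 s = 624,712 Mb = 78,089 MB = 72.73 GiB.

72.73 GiB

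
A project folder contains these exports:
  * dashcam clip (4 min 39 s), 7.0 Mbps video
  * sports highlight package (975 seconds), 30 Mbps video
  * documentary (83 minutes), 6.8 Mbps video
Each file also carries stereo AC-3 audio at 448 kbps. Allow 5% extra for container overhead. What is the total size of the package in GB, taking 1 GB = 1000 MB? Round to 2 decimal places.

Audio: 448 kbps = 0.448 Mbps.
dashcam clip: 7.448 Mbps × 279 s × 1.05 = 2181.9 Mb
sports highlight package: 30.448 Mbps × 975 s × 1.05 = 31171.1 Mb
documentary: 7.248 Mbps × 4980 s × 1.05 = 37899.8 Mb
Total: 71252.8 Mb = 8906.6 MB.
= 8.907 GB.

8.91 GB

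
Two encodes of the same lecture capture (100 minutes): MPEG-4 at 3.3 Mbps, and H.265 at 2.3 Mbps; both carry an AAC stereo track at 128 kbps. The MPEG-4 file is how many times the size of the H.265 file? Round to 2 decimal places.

100 min = 6000 s
Audio: 128 kbps = 0.128 Mbps.
MPEG-4: 3.428 Mbps × 6000 s = 20568.0 Mb = 2.571 GB.
H.265: 2.428 Mbps × 6000 s = 14568.0 Mb = 1.821 GB.
Ratio: 2.571 / 1.821 = 1.412.

1.41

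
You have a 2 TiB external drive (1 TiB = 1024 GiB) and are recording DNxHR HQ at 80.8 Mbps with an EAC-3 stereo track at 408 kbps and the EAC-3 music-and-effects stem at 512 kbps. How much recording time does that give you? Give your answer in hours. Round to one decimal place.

59.8 hours

Audio total: 408 + 512 = 920 kbps = 0.920 Mbps.
Total bitrate: 80.8 + 0.920 = 81.720 Mbps.
Capacity: 2 TiB = 17,592,186 Mb.
Recording time: 17,592,186 / 81.720 = 215,274 s ≈ 59.8 hours.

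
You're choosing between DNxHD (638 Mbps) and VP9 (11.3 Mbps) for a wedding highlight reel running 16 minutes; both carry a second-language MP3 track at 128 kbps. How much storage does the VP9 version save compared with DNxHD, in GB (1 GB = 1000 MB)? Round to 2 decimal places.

16 min = 960 s
Audio: 128 kbps = 0.128 Mbps.
DNxHD: 638.128 Mbps × 960 s = 612602.9 Mb = 76.575 GB.
VP9: 11.428 Mbps × 960 s = 10970.9 Mb = 1.371 GB.
Saving: 76.575 − 1.371 = 75.204 GB.

75.20 GB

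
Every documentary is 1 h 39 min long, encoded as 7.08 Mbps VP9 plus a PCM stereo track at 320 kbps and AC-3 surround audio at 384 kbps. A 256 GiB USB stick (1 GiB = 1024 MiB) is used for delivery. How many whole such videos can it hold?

1 h 39 min = 99 min = 5940 s
Audio total: 320 + 384 = 704 kbps = 0.704 Mbps.
Total bitrate: 7.784 Mbps.
Per item: 7.784 Mbps × 5940 s = 46,237 Mb = 5,780 MB.
Capacity: 256 GiB = 2,199,023 Mb; 47.56 items → 47 complete.

47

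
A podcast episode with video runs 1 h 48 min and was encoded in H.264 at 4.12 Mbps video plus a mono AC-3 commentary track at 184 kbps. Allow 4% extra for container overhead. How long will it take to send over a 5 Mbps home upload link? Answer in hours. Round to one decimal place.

1 h 48 min = 108 min = 6480 s
Audio: 184 kbps = 0.184 Mbps.
Total bitrate: 4.304 Mbps.
File: 4.304 Mbps × 6480 s = 27889.9 Mb.
With 4% container overhead: ×1.04. → 29005.5 Mb.
At 5 Mbps: 29005.5 / 5 = 5801.1 s ≈ 1.61 hours.

1.6 hours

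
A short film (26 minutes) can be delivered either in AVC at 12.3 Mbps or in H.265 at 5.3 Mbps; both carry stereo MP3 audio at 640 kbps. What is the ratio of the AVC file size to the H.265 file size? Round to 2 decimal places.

2.18

26 min = 1560 s
Audio: 640 kbps = 0.640 Mbps.
AVC: 12.940 Mbps × 1560 s = 20186.4 Mb = 2.523 GB.
H.265: 5.940 Mbps × 1560 s = 9266.4 Mb = 1.158 GB.
Ratio: 2.523 / 1.158 = 2.178.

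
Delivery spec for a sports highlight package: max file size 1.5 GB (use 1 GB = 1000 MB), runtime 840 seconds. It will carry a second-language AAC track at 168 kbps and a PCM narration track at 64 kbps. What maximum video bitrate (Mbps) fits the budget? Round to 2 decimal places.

Budget: 1.5 GB = 12000.0 Mb.
Total bitrate budget: 12000.0 Mb / 840 s = 14.286 Mbps.
Audio total: 168 + 64 = 232 kbps = 0.232 Mbps.
Video: 14.286 − 0.232 = 14.054 Mbps.

14.05 Mbps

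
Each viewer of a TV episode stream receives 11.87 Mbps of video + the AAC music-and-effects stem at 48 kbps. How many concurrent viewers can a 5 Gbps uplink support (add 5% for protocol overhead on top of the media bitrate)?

399

Audio: 48 kbps = 0.048 Mbps.
Per-viewer media rate: 11.918 Mbps.
On the wire with 5% overhead: 12.514 Mbps.
5 Gbps = 5,000 Mbps; 5,000 / 12.514 = 399.56 → 399 viewers.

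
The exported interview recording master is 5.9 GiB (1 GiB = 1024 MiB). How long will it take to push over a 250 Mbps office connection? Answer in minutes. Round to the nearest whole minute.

File: 5.9 GiB = 50680.6 Mb.
At 250 Mbps: 50680.6 / 250 = 202.7 s ≈ 3.38 minutes.

3 minutes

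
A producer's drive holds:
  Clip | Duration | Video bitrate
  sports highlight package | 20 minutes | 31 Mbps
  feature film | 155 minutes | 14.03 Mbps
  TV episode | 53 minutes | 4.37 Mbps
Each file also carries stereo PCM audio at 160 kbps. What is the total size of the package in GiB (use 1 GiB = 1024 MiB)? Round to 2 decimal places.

Audio: 160 kbps = 0.160 Mbps.
sports highlight package: 31.160 Mbps × 1200 s = 37392.0 Mb
feature film: 14.190 Mbps × 9300 s = 131967.0 Mb
TV episode: 4.530 Mbps × 3180 s = 14405.4 Mb
Total: 183764.4 Mb = 22970.5 MB.
= 21.39 GiB.

21.39 GiB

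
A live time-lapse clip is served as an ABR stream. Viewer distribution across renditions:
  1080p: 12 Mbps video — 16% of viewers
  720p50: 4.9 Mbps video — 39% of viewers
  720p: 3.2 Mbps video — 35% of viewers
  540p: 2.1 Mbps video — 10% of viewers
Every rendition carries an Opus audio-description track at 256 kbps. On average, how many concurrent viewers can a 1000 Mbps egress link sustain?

Audio: 256 kbps = 0.256 Mbps.
Average per-viewer bitrate: 0.16×12.256 + 0.39×5.156 + 0.35×3.456 + 0.10×2.356 = 5.417 Mbps.
1000 Mbps = 1,000 Mbps; 1,000 / 5.417 = 184.60 → 184.

184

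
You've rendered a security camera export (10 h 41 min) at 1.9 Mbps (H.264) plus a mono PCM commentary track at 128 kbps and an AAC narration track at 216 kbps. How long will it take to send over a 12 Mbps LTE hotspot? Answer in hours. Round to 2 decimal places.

2.00 hours

10 h 41 min = 641 min = 38460 s
Audio total: 128 + 216 = 344 kbps = 0.344 Mbps.
Total bitrate: 2.244 Mbps.
File: 2.244 Mbps × 38460 s = 86304.2 Mb.
At 12 Mbps: 86304.2 / 12 = 7192.0 s ≈ 2 hours.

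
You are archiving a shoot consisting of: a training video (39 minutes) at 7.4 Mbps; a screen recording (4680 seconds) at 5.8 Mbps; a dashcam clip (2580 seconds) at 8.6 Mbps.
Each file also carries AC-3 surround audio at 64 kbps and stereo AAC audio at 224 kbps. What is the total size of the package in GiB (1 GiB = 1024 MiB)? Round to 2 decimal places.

8.08 GiB

Audio total: 64 + 224 = 288 kbps = 0.288 Mbps.
training video: 7.688 Mbps × 2340 s = 17989.9 Mb
screen recording: 6.088 Mbps × 4680 s = 28491.8 Mb
dashcam clip: 8.888 Mbps × 2580 s = 22931.0 Mb
Total: 69412.8 Mb = 8676.6 MB.
= 8.081 GiB.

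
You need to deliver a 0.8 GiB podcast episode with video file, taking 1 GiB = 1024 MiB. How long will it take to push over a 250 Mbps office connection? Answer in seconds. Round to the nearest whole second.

File: 0.8 GiB = 6871.9 Mb.
At 250 Mbps: 6871.9 / 250 = 27.5 s ≈ 27.5 seconds.

27 seconds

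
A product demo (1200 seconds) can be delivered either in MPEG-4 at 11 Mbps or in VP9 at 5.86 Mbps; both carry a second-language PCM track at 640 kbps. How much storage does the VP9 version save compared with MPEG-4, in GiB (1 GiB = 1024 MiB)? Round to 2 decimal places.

Audio: 640 kbps = 0.640 Mbps.
MPEG-4: 11.640 Mbps × 1200 s = 13968.0 Mb = 1.626 GiB.
VP9: 6.500 Mbps × 1200 s = 7800.0 Mb = 0.908 GiB.
Saving: 1.626 − 0.908 = 0.718 GiB.

0.72 GiB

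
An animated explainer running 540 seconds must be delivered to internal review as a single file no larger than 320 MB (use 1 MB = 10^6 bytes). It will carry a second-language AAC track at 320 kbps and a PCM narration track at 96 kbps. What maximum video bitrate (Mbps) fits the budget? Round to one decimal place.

Budget: 320 MB = 2560.0 Mb.
Total bitrate budget: 2560.0 Mb / 540 s = 4.741 Mbps.
Audio total: 320 + 96 = 416 kbps = 0.416 Mbps.
Video: 4.741 − 0.416 = 4.325 Mbps.

4.3 Mbps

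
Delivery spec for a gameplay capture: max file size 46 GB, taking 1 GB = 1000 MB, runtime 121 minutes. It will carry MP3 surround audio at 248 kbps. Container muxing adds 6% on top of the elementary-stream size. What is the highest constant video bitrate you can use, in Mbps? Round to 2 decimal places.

47.57 Mbps

Budget: 46 GB = 368000.0 Mb.
Stream payload after overhead: 368000.0 / 1.06 = 347169.8 Mb.
121 min = 7260 s
Total bitrate budget: 347169.8 Mb / 7260 s = 47.820 Mbps.
Audio: 248 kbps = 0.248 Mbps.
Video: 47.820 − 0.248 = 47.572 Mbps.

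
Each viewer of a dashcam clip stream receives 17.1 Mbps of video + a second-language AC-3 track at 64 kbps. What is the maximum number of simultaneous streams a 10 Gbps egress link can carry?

582

Audio: 64 kbps = 0.064 Mbps.
Per-viewer media rate: 17.164 Mbps.
10 Gbps = 10,000 Mbps; 10,000 / 17.164 = 582.61 → 582 viewers.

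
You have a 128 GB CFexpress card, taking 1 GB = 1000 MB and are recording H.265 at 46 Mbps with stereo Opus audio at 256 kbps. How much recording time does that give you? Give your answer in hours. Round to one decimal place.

6.1 hours

Audio: 256 kbps = 0.256 Mbps.
Total bitrate: 46 + 0.256 = 46.256 Mbps.
Capacity: 128 GB = 1,024,000 Mb.
Recording time: 1,024,000 / 46.256 = 22,138 s ≈ 6.15 hours.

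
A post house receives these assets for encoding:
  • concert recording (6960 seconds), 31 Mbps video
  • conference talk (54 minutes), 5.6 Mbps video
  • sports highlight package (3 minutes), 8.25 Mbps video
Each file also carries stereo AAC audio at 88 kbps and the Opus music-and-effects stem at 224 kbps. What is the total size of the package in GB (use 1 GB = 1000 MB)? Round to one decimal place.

Audio total: 88 + 224 = 312 kbps = 0.312 Mbps.
concert recording: 31.312 Mbps × 6960 s = 217931.5 Mb
conference talk: 5.912 Mbps × 3240 s = 19154.9 Mb
sports highlight package: 8.562 Mbps × 180 s = 1541.2 Mb
Total: 238627.6 Mb = 29828.4 MB.
= 29.83 GB.

29.8 GB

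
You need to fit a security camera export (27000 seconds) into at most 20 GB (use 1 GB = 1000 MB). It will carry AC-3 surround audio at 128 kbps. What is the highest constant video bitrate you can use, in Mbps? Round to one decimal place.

5.8 Mbps

Budget: 20 GB = 160000.0 Mb.
Total bitrate budget: 160000.0 Mb / 27000 s = 5.926 Mbps.
Audio: 128 kbps = 0.128 Mbps.
Video: 5.926 − 0.128 = 5.798 Mbps.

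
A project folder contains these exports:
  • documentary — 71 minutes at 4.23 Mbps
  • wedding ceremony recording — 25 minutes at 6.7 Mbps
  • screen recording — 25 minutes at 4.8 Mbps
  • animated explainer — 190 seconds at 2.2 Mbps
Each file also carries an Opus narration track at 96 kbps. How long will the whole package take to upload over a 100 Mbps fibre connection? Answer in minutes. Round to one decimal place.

6.1 minutes

Audio: 96 kbps = 0.096 Mbps.
documentary: 4.326 Mbps × 4260 s = 18428.8 Mb
wedding ceremony recording: 6.796 Mbps × 1500 s = 10194.0 Mb
screen recording: 4.896 Mbps × 1500 s = 7344.0 Mb
animated explainer: 2.296 Mbps × 190 s = 436.2 Mb
Total: 36403.0 Mb = 4550.4 MB.
At 100 Mbps: 36403.0 / 100 = 364 s ≈ 6.07 minutes.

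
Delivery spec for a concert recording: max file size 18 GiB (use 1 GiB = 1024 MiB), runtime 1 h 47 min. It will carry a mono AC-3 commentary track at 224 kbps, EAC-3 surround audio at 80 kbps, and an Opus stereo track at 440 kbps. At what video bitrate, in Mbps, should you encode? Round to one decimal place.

23.3 Mbps

Budget: 18 GiB = 154618.8 Mb.
1 h 47 min = 107 min = 6420 s
Total bitrate budget: 154618.8 Mb / 6420 s = 24.084 Mbps.
Audio total: 224 + 80 + 440 = 744 kbps = 0.744 Mbps.
Video: 24.084 − 0.744 = 23.340 Mbps.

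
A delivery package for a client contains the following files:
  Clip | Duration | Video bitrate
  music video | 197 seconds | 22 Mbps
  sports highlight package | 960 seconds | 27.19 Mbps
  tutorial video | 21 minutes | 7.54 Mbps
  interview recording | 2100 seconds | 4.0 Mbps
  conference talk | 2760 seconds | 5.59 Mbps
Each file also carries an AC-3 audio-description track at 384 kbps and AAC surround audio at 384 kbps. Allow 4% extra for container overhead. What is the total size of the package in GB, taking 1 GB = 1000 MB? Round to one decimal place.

Audio total: 384 + 384 = 768 kbps = 0.768 Mbps.
music video: 22.768 Mbps × 197 s × 1.04 = 4664.7 Mb
sports highlight package: 27.958 Mbps × 960 s × 1.04 = 27913.3 Mb
tutorial video: 8.308 Mbps × 1260 s × 1.04 = 10886.8 Mb
interview recording: 4.768 Mbps × 2100 s × 1.04 = 10413.3 Mb
conference talk: 6.358 Mbps × 2760 s × 1.04 = 18250.0 Mb
Total: 72128.1 Mb = 9016.0 MB.
= 9.016 GB.

9.0 GB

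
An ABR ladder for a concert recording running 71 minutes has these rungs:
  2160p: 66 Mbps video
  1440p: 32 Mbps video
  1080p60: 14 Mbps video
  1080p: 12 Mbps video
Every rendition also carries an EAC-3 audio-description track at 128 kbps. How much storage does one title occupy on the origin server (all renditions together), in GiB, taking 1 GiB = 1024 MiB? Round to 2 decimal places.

71 min = 4260 s
Audio: 128 kbps = 0.128 Mbps.
Sum of rendition bitrates: (66+0.128) + (32+0.128) + (14+0.128) + (12+0.128) = 124.512 Mbps.
× 4260 s = 530,421 Mb = 66,303 MB = 61.75 GiB.

61.75 GiB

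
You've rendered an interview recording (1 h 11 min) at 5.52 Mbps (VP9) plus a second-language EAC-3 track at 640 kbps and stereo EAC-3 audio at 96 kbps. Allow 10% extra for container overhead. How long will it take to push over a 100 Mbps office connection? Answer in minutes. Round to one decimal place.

4.9 minutes

1 h 11 min = 71 min = 4260 s
Audio total: 640 + 96 = 736 kbps = 0.736 Mbps.
Total bitrate: 6.256 Mbps.
File: 6.256 Mbps × 4260 s = 26650.6 Mb.
With 10% container overhead: ×1.10. → 29315.6 Mb.
At 100 Mbps: 29315.6 / 100 = 293.2 s ≈ 4.89 minutes.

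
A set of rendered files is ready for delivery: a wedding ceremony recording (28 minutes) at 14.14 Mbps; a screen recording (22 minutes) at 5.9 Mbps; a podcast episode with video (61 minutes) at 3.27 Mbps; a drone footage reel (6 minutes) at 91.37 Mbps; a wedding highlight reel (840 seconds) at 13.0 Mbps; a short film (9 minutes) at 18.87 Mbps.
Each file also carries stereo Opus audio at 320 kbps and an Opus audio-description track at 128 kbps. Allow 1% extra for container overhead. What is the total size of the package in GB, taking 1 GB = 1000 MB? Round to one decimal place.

12.8 GB

Audio total: 320 + 128 = 448 kbps = 0.448 Mbps.
wedding ceremony recording: 14.588 Mbps × 1680 s × 1.01 = 24752.9 Mb
screen recording: 6.348 Mbps × 1320 s × 1.01 = 8463.2 Mb
podcast episode with video: 3.718 Mbps × 3660 s × 1.01 = 13744.0 Mb
drone footage reel: 91.818 Mbps × 360 s × 1.01 = 33385.0 Mb
wedding highlight reel: 13.448 Mbps × 840 s × 1.01 = 11409.3 Mb
short film: 19.318 Mbps × 540 s × 1.01 = 10536.0 Mb
Total: 102290.4 Mb = 12786.3 MB.
= 12.79 GB.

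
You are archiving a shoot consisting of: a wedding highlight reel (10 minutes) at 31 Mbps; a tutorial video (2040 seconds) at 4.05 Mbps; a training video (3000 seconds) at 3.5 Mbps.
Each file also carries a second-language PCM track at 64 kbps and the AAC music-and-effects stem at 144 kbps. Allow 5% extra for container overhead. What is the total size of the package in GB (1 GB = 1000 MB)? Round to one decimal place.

Audio total: 64 + 144 = 208 kbps = 0.208 Mbps.
wedding highlight reel: 31.208 Mbps × 600 s × 1.05 = 19661.0 Mb
tutorial video: 4.258 Mbps × 2040 s × 1.05 = 9120.6 Mb
training video: 3.708 Mbps × 3000 s × 1.05 = 11680.2 Mb
Total: 40461.9 Mb = 5057.7 MB.
= 5.058 GB.

5.1 GB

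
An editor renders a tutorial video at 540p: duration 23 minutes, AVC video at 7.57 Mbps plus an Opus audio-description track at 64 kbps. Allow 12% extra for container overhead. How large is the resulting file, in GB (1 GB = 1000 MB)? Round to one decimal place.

23 min = 1380 s
Audio: 64 kbps = 0.064 Mbps.
Total bitrate: 7.57 + 0.064 = 7.634 Mbps.
Stream data: 7.634 Mbps × 1380 s = 10534.9 Mb.
With 12% container overhead: ×1.12.
11,799 Mb ÷ 8 = 1,475 MB → 1.475 GB.

1.5 GB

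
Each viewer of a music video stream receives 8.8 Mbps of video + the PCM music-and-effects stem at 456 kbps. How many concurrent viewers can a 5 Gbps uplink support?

Audio: 456 kbps = 0.456 Mbps.
Per-viewer media rate: 9.256 Mbps.
5 Gbps = 5,000 Mbps; 5,000 / 9.256 = 540.19 → 540 viewers.

540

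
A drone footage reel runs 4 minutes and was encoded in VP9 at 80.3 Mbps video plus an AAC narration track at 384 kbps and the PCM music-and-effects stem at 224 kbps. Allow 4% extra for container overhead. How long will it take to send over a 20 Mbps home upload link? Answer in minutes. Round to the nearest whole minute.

4 min = 240 s
Audio total: 384 + 224 = 608 kbps = 0.608 Mbps.
Total bitrate: 80.908 Mbps.
File: 80.908 Mbps × 240 s = 19417.9 Mb.
With 4% container overhead: ×1.04. → 20194.6 Mb.
At 20 Mbps: 20194.6 / 20 = 1009.7 s ≈ 16.8 minutes.

17 minutes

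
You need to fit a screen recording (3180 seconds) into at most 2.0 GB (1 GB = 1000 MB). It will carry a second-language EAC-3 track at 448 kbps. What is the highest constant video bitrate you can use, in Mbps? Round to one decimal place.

Budget: 2.0 GB = 16000.0 Mb.
Total bitrate budget: 16000.0 Mb / 3180 s = 5.031 Mbps.
Audio: 448 kbps = 0.448 Mbps.
Video: 5.031 − 0.448 = 4.583 Mbps.

4.6 Mbps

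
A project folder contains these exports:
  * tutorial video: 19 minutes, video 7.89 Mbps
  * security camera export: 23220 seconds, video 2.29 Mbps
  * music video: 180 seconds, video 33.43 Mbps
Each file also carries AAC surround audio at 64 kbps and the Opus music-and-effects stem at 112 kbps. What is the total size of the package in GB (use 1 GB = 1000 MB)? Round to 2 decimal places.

9.06 GB

Audio total: 64 + 112 = 176 kbps = 0.176 Mbps.
tutorial video: 8.066 Mbps × 1140 s = 9195.2 Mb
security camera export: 2.466 Mbps × 23220 s = 57260.5 Mb
music video: 33.606 Mbps × 180 s = 6049.1 Mb
Total: 72504.8 Mb = 9063.1 MB.
= 9.063 GB.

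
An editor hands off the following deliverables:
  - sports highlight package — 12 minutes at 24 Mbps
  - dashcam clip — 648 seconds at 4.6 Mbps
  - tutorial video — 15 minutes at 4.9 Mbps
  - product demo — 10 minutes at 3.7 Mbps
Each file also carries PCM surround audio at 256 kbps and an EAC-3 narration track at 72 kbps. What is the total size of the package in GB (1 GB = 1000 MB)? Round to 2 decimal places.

3.48 GB

Audio total: 256 + 72 = 328 kbps = 0.328 Mbps.
sports highlight package: 24.328 Mbps × 720 s = 17516.2 Mb
dashcam clip: 4.928 Mbps × 648 s = 3193.3 Mb
tutorial video: 5.228 Mbps × 900 s = 4705.2 Mb
product demo: 4.028 Mbps × 600 s = 2416.8 Mb
Total: 27831.5 Mb = 3478.9 MB.
= 3.479 GB.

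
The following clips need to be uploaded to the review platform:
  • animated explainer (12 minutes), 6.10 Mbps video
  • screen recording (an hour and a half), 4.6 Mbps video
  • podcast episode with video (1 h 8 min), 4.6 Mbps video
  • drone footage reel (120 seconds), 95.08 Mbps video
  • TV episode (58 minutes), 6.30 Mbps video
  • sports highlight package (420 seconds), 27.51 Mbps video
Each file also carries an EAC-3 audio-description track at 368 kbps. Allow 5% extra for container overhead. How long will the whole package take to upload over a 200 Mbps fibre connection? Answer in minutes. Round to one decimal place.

Audio: 368 kbps = 0.368 Mbps.
animated explainer: 6.468 Mbps × 720 s × 1.05 = 4889.8 Mb
screen recording: 4.968 Mbps × 5400 s × 1.05 = 28168.6 Mb
podcast episode with video: 4.968 Mbps × 4080 s × 1.05 = 21282.9 Mb
drone footage reel: 95.448 Mbps × 120 s × 1.05 = 12026.4 Mb
TV episode: 6.668 Mbps × 3480 s × 1.05 = 24364.9 Mb
sports highlight package: 27.878 Mbps × 420 s × 1.05 = 12294.2 Mb
Total: 103026.8 Mb = 12878.3 MB.
At 200 Mbps: 103026.8 / 200 = 515 s ≈ 8.59 minutes.

8.6 minutes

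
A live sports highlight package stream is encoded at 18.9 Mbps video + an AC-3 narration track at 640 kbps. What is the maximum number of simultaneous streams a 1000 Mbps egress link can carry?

Audio: 640 kbps = 0.640 Mbps.
Per-viewer media rate: 19.540 Mbps.
1000 Mbps = 1,000 Mbps; 1,000 / 19.540 = 51.18 → 51 viewers.

51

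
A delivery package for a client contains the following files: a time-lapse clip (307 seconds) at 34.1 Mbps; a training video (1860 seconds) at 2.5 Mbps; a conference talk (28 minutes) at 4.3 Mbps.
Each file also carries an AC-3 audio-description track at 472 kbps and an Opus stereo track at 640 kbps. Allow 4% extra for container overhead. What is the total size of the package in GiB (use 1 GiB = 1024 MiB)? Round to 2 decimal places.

Audio total: 472 + 640 = 1112 kbps = 1.112 Mbps.
time-lapse clip: 35.212 Mbps × 307 s × 1.04 = 11242.5 Mb
training video: 3.612 Mbps × 1860 s × 1.04 = 6987.1 Mb
conference talk: 5.412 Mbps × 1680 s × 1.04 = 9455.8 Mb
Total: 27685.4 Mb = 3460.7 MB.
= 3.223 GiB.

3.22 GiB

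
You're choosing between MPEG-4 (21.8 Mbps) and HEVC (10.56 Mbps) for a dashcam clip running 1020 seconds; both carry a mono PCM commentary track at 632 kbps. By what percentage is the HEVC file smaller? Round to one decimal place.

50.1%

Audio: 632 kbps = 0.632 Mbps.
MPEG-4: 22.432 Mbps × 1020 s = 22880.6 Mb = 2.860 GB.
HEVC: 11.192 Mbps × 1020 s = 11415.8 Mb = 1.427 GB.
Reduction: (1 − 1.427/2.860) × 100 = 50.11%.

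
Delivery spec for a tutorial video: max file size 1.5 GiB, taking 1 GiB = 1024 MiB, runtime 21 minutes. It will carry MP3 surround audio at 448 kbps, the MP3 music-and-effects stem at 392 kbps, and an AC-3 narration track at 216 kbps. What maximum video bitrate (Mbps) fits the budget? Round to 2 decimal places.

Budget: 1.5 GiB = 12884.9 Mb.
21 min = 1260 s
Total bitrate budget: 12884.9 Mb / 1260 s = 10.226 Mbps.
Audio total: 448 + 392 + 216 = 1056 kbps = 1.056 Mbps.
Video: 10.226 − 1.056 = 9.170 Mbps.

9.17 Mbps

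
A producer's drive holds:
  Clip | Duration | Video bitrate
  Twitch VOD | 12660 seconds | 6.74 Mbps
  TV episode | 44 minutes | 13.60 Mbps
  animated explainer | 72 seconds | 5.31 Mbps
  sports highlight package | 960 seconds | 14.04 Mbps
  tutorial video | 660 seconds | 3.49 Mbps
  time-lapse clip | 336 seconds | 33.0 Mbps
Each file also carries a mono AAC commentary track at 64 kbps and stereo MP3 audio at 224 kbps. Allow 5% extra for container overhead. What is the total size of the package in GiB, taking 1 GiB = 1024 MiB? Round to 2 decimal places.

18.76 GiB

Audio total: 64 + 224 = 288 kbps = 0.288 Mbps.
Twitch VOD: 7.028 Mbps × 12660 s × 1.05 = 93423.2 Mb
TV episode: 13.888 Mbps × 2640 s × 1.05 = 38497.5 Mb
animated explainer: 5.598 Mbps × 72 s × 1.05 = 423.2 Mb
sports highlight package: 14.328 Mbps × 960 s × 1.05 = 14442.6 Mb
tutorial video: 3.778 Mbps × 660 s × 1.05 = 2618.2 Mb
time-lapse clip: 33.288 Mbps × 336 s × 1.05 = 11744.0 Mb
Total: 161148.7 Mb = 20143.6 MB.
= 18.76 GiB.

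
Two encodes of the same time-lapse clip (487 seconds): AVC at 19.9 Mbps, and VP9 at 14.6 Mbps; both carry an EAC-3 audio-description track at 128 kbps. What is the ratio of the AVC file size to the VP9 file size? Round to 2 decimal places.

Audio: 128 kbps = 0.128 Mbps.
AVC: 20.028 Mbps × 487 s = 9753.6 Mb = 1.135 GiB.
VP9: 14.728 Mbps × 487 s = 7172.5 Mb = 0.835 GiB.
Ratio: 1.135 / 0.835 = 1.360.

1.36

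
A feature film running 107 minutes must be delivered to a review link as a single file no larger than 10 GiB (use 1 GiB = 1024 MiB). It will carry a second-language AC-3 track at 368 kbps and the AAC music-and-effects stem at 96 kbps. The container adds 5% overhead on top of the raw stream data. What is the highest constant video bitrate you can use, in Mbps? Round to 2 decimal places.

Budget: 10 GiB = 85899.3 Mb.
Stream payload after overhead: 85899.3 / 1.05 = 81808.9 Mb.
107 min = 6420 s
Total bitrate budget: 81808.9 Mb / 6420 s = 12.743 Mbps.
Audio total: 368 + 96 = 464 kbps = 0.464 Mbps.
Video: 12.743 − 0.464 = 12.279 Mbps.

12.28 Mbps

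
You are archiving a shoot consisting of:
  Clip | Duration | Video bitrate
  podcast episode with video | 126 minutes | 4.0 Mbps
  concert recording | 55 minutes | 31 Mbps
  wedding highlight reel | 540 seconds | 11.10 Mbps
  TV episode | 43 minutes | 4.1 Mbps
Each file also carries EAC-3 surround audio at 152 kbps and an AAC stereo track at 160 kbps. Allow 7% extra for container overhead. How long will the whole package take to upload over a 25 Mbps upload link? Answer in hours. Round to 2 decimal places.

Audio total: 152 + 160 = 312 kbps = 0.312 Mbps.
podcast episode with video: 4.312 Mbps × 7560 s × 1.07 = 34880.6 Mb
concert recording: 31.312 Mbps × 3300 s × 1.07 = 110562.7 Mb
wedding highlight reel: 11.412 Mbps × 540 s × 1.07 = 6593.9 Mb
TV episode: 4.412 Mbps × 2580 s × 1.07 = 12179.8 Mb
Total: 164216.9 Mb = 20527.1 MB.
At 25 Mbps: 164216.9 / 25 = 6569 s ≈ 1.82 hours.

1.82 hours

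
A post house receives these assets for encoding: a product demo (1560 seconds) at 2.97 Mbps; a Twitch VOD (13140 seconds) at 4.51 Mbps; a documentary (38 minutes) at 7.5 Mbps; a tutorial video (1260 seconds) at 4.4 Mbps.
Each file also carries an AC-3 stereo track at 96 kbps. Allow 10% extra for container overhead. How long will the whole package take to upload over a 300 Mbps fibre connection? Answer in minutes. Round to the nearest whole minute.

Audio: 96 kbps = 0.096 Mbps.
product demo: 3.066 Mbps × 1560 s × 1.10 = 5261.3 Mb
Twitch VOD: 4.606 Mbps × 13140 s × 1.10 = 66575.1 Mb
documentary: 7.596 Mbps × 2280 s × 1.10 = 19050.8 Mb
tutorial video: 4.496 Mbps × 1260 s × 1.10 = 6231.5 Mb
Total: 97118.6 Mb = 12139.8 MB.
At 300 Mbps: 97118.6 / 300 = 324 s ≈ 5.4 minutes.

5 minutes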